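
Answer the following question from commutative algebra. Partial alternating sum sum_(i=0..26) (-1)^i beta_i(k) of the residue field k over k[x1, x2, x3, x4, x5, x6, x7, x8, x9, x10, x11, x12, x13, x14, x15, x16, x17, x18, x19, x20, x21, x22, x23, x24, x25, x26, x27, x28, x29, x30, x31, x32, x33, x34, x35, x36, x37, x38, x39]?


Koszul resolution: beta_i(k)=C(n,i), n=39
sum_(i=0..p) (-1)^i C(n,i) = (-1)^p C(n-1,p)
(-1)^26*C(38,26) = (-1)^26*2707475148 = 2707475148


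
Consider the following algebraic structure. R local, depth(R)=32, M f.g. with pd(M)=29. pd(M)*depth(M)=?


pd+depth=32
depth=32-29=3
pd*depth=29*3=87


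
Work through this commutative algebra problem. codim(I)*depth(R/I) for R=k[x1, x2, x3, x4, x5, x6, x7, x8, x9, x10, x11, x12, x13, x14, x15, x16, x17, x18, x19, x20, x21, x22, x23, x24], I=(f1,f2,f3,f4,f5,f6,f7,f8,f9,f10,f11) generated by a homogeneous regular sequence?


codim=11, depth=dim(R/I)=24-11=13
Product=11*13=143


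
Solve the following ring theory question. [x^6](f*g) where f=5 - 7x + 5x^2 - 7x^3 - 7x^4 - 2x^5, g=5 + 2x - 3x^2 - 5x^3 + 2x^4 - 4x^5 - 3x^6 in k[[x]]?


[x^6] = sum a_i*b_j, i+j=6
  5*-3=-15
  -7*-4=28
  5*2=10
  -7*-5=35
  -7*-3=21
  -2*2=-4
Sum=75


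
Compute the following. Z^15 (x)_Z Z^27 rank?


rank(M(x)N) = rank(M)*rank(N)
15*27 = 405


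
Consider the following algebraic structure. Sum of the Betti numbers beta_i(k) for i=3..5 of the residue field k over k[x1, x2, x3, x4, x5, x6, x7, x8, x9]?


Koszul resolution: beta_i(k)=C(n,i), n=9
C(9,3)=84, C(9,4)=126, C(9,5)=126
Sum=336


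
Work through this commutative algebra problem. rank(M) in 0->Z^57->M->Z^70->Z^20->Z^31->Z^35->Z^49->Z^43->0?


Alt sum=0:
(-1)^0*57 + (-1)^1*? + (-1)^2*70 + (-1)^3*20 + (-1)^4*31 + (-1)^5*35 + (-1)^6*49 + (-1)^7*43=0
rank(M)=109


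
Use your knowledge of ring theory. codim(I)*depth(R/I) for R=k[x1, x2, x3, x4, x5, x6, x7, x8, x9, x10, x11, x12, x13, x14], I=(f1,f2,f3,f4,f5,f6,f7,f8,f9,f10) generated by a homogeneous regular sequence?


codim=10, depth=dim(R/I)=14-10=4
Product=10*4=40


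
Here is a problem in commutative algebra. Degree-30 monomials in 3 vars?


C(d+n-1,n-1)=C(32,2)=496


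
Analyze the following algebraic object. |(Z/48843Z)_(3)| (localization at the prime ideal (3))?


3-primary part: 48843=3^6*67
Size=3^6=729


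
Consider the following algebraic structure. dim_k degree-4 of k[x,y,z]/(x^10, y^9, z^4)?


Need i<10, j<9, k<4 with i+j+k=4.
For each i, j ranges over max(0,4-i-3)..min(8,4-i):
  i=0: j in [1,4] -> 4
  i=1: j in [0,3] -> 4
  i=2: j in [0,2] -> 3
  i=3: j in [0,1] -> 2
  i=4: j in [0,0] -> 1
H(4) = 4+4+3+2+1 = 14


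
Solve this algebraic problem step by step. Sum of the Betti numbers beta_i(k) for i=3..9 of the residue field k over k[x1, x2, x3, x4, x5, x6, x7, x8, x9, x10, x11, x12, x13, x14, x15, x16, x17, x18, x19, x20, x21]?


Koszul resolution: beta_i(k)=C(n,i), n=21
C(21,3)=1330, C(21,4)=5985, C(21,5)=20349, C(21,6)=54264, C(21,7)=116280, C(21,8)=203490, C(21,9)=293930
Sum=695628


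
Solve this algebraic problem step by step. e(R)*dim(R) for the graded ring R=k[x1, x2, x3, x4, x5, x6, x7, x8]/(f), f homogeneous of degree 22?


e(R)=deg(f)=22, dim(R)=8-1=7
e*dim=22*7=154


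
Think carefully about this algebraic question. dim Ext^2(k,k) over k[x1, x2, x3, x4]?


C(n,i)=C(4,2)=6


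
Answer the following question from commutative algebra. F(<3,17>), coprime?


gcd(3,17)=1 => F=ab-a-b=3*17-3-17=51-20=31


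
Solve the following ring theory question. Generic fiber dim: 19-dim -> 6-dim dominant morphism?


dim(fiber)=dim(X)-dim(Y)=19-6=13


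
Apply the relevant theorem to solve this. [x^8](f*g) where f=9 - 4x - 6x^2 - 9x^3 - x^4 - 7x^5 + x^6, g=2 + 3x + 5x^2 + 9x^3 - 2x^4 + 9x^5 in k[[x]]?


[x^8] = sum a_i*b_j, i+j=8
  -9*9=-81
  -1*-2=2
  -7*9=-63
  1*5=5
Sum=-137


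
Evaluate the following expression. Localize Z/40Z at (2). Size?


2-primary part: 40=2^3*5
Size=2^3=8


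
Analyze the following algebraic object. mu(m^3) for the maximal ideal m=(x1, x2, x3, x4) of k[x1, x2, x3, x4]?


Graded Nakayama: mu(m^d) = dim_k (m^d/m^(d+1)) = #degree-3 monomials in 4 vars
C(n+d-1,d)=C(6,3)=20


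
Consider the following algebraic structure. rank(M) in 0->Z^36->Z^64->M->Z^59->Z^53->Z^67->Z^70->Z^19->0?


Alt sum=0:
(-1)^0*36 + (-1)^1*64 + (-1)^2*? + (-1)^3*59 + (-1)^4*53 + (-1)^5*67 + (-1)^6*70 + (-1)^7*19=0
rank(M)=50


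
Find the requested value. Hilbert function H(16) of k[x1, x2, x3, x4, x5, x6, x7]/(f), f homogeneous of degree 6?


C(22,6)-C(16,6)=74613-8008=66605


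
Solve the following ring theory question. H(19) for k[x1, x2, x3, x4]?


C(d+n-1,n-1)=C(22,3)=1540


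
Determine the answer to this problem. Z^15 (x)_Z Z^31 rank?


rank(M(x)N) = rank(M)*rank(N)
15*31 = 465


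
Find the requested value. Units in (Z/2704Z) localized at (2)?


Local ring = Z/16Z.
phi(16) = 2^3*(2-1) = 8


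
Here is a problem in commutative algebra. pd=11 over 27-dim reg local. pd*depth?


pd+depth=27
depth=27-11=16
pd*depth=11*16=176


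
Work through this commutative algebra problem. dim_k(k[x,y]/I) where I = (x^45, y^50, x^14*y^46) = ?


k[x,y]/I, I = (x^45, y^50, x^14*y^46)
Rect: 45x50=2250. Corner: (45-14)x(50-46)=124.
dim = 2250-124 = 2126


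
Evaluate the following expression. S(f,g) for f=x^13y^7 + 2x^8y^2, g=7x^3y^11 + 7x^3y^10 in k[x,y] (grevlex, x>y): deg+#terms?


LT(f)=x^13y^7, LT(g)=7x^3y^11
lcm(LM)=x^13y^11
S(f,g) (scaled by 7 to clear denominators) = 7y^4*f - x^10*g = -7x^13y^10 + 14x^8y^6
2 terms, deg 23.
23+2=25


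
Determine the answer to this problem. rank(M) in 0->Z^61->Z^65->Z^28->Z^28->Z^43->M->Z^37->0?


Alt sum=0:
(-1)^0*61 + (-1)^1*65 + (-1)^2*28 + (-1)^3*28 + (-1)^4*43 + (-1)^5*? + (-1)^6*37=0
rank(M)=76


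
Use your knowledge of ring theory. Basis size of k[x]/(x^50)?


Basis: 1,x,...,x^49
dim=50


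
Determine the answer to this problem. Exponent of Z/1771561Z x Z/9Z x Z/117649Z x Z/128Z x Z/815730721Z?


Exponent = lcm of the cyclic orders; pairwise coprime => product.
11^6*3^2*7^6*2^7*13^8=1771561*9*117649*128*815730721=195859052216681488322688


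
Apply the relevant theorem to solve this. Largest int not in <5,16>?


gcd(5,16)=1 => F=ab-a-b=5*16-5-16=80-21=59


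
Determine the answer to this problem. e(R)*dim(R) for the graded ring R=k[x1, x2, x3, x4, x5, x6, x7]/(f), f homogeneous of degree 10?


e(R)=deg(f)=10, dim(R)=7-1=6
e*dim=10*6=60


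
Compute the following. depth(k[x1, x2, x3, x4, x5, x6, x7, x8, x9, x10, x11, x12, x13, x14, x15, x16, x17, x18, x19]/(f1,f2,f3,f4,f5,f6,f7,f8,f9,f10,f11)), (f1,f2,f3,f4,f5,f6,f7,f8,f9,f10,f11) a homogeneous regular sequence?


depth(R)=19
depth(R/I)=19-11=8


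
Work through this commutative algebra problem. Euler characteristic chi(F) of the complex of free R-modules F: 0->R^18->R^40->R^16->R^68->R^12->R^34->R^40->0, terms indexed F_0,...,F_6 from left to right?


chi = sum (-1)^i * rank:
(-1)^0*18=18
(-1)^1*40=-40
(-1)^2*16=16
(-1)^3*68=-68
(-1)^4*12=12
(-1)^5*34=-34
(-1)^6*40=40
chi=-56


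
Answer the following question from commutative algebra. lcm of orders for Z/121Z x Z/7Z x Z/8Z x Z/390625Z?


Exponent = lcm of the cyclic orders; pairwise coprime => product.
11^2*7^1*2^3*5^8=121*7*8*390625=2646875000


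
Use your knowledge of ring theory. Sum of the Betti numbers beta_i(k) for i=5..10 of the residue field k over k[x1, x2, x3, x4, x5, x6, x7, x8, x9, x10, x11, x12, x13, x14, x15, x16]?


Koszul resolution: beta_i(k)=C(n,i), n=16
C(16,5)=4368, C(16,6)=8008, C(16,7)=11440, C(16,8)=12870, C(16,9)=11440, C(16,10)=8008
Sum=56134


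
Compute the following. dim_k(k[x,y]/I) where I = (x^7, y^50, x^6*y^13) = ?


k[x,y]/I, I = (x^7, y^50, x^6*y^13)
Rect: 7x50=350. Corner: (7-6)x(50-13)=37.
dim = 350-37 = 313


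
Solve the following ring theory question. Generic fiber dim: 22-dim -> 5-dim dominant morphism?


dim(fiber)=dim(X)-dim(Y)=22-5=17


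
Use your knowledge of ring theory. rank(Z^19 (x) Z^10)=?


rank(M(x)N) = rank(M)*rank(N)
19*10 = 190


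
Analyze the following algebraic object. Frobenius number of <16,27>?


gcd(16,27)=1 => F=ab-a-b=16*27-16-27=432-43=389


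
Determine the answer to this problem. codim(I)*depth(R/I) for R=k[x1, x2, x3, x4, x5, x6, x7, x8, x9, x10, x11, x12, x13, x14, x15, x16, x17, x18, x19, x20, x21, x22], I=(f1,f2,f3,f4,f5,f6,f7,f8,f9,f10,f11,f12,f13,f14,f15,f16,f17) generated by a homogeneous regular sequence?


codim=17, depth=dim(R/I)=22-17=5
Product=17*5=85


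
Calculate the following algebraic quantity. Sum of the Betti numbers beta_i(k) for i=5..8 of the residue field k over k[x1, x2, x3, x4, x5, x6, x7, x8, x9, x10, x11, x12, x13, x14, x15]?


Koszul resolution: beta_i(k)=C(n,i), n=15
C(15,5)=3003, C(15,6)=5005, C(15,7)=6435, C(15,8)=6435
Sum=20878


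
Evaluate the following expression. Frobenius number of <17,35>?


gcd(17,35)=1 => F=ab-a-b=17*35-17-35=595-52=543


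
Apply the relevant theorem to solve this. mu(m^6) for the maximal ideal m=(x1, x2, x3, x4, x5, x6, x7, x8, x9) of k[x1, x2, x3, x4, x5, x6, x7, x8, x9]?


Graded Nakayama: mu(m^d) = dim_k (m^d/m^(d+1)) = #degree-6 monomials in 9 vars
C(n+d-1,d)=C(14,6)=3003


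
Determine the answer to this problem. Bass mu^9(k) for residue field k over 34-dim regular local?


C(n,i)=C(34,9)=52451256


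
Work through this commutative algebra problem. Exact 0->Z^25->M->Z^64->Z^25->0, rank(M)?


Alt sum=0:
(-1)^0*25 + (-1)^1*? + (-1)^2*64 + (-1)^3*25=0
rank(M)=64


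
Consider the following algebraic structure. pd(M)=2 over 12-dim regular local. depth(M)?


pd+depth=depth(R)=12
depth=12-2=10


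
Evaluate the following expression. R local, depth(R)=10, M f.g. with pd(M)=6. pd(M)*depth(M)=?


pd+depth=10
depth=10-6=4
pd*depth=6*4=24


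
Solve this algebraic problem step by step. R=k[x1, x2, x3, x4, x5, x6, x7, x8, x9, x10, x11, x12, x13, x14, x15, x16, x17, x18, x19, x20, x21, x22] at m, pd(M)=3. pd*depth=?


pd+depth=22
depth=22-3=19
pd*depth=3*19=57


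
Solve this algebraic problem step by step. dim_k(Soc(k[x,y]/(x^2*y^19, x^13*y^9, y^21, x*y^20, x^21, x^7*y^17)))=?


Socle = ann(m) = span of standard monomials u with x*u, y*u in I (staircase corners).
Minimal generators: x^21, x^13*y^9, x^7*y^17, x^2*y^19, x*y^20, y^21
Corners: y^20, xy^19, x^6y^18, x^12y^16, x^20y^8
Socle dim=5


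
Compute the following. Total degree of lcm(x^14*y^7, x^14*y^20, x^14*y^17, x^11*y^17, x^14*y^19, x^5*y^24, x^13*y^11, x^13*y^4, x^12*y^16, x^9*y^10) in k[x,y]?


lcm = componentwise max:
x: max(14,14,14,11,14,5,13,13,12,9)=14
y: max(7,20,17,17,19,24,11,4,16,10)=24
Total=14+24=38


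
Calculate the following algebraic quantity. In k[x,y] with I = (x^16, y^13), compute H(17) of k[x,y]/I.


k[x,y], I = (x^16, y^13), d = 17
Need i < 16 and d-i < 13.
Range: 5 <= i <= 15.
H(17) = 11


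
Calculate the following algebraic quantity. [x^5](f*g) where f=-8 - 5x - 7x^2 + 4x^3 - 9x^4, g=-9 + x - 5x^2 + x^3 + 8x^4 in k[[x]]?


[x^5] = sum a_i*b_j, i+j=5
  -5*8=-40
  -7*1=-7
  4*-5=-20
  -9*1=-9
Sum=-76


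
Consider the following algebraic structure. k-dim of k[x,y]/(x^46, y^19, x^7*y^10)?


k[x,y]/I, I = (x^46, y^19, x^7*y^10)
Rect: 46x19=874. Corner: (46-7)x(19-10)=351.
dim = 874-351 = 523


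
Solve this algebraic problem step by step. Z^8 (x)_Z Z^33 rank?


rank(M(x)N) = rank(M)*rank(N)
8*33 = 264


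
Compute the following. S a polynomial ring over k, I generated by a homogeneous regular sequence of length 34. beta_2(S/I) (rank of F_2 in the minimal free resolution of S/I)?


Regular sequence => Koszul complex is the minimal free resolution.
Syz_1 minimally generated by Koszul relations f_i*e_j - f_j*e_i (i<j): mu(Syz_1) = beta_2 = C(m,2) = m(m-1)/2
m=34
34*33/2 = 561


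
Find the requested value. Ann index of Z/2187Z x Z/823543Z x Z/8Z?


Exponent = lcm of the cyclic orders; pairwise coprime => product.
3^7*7^7*2^3=2187*823543*8=14408708328


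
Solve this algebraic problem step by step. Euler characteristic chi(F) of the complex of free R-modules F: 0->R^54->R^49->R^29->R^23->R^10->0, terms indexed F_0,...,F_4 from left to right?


chi = sum (-1)^i * rank:
(-1)^0*54=54
(-1)^1*49=-49
(-1)^2*29=29
(-1)^3*23=-23
(-1)^4*10=10
chi=21


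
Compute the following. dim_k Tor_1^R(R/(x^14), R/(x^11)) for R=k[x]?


Tor_1(R/I,R/J)=(I cap J)/IJ=(x^14)/(x^25)
dim=25-14=min(14,11)=11


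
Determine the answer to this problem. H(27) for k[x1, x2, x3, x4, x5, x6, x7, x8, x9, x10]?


C(d+n-1,n-1)=C(36,9)=94143280


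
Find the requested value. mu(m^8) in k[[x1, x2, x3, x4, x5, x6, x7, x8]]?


C(n+d-1,d)=C(15,8)=6435


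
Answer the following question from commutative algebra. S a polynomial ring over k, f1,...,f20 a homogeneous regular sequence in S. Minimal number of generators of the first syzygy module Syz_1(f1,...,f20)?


Regular sequence => Koszul complex is the minimal free resolution.
Syz_1 minimally generated by Koszul relations f_i*e_j - f_j*e_i (i<j): mu(Syz_1) = beta_2 = C(m,2) = m(m-1)/2
m=20
20*19/2 = 190


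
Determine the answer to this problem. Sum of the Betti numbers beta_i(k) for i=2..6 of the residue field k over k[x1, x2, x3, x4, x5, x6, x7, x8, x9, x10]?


Koszul resolution: beta_i(k)=C(n,i), n=10
C(10,2)=45, C(10,3)=120, C(10,4)=210, C(10,5)=252, C(10,6)=210
Sum=837


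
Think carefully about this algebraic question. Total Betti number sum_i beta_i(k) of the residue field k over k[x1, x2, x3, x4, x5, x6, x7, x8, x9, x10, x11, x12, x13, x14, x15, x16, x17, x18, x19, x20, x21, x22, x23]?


Koszul resolution: beta_i(k)=C(n,i), n=23
sum_i C(23,i) = 2^23 = 8388608


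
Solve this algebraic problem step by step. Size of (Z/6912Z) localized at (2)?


2-primary part: 6912=2^8*27
Size=2^8=256


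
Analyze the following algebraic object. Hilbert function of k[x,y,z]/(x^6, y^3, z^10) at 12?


Need i<6, j<3, k<10 with i+j+k=12.
For each i, j ranges over max(0,12-i-9)..min(2,12-i):
  i=0: j in [3,2] -> 0
  i=1: j in [2,2] -> 1
  i=2: j in [1,2] -> 2
  i=3: j in [0,2] -> 3
  i=4: j in [0,2] -> 3
  i=5: j in [0,2] -> 3
H(12) = 0+1+2+3+3+3 = 12


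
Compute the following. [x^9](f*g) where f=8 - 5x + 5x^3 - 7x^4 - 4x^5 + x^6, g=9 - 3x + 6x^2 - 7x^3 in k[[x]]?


[x^9] = sum a_i*b_j, i+j=9
  1*-7=-7
Sum=-7


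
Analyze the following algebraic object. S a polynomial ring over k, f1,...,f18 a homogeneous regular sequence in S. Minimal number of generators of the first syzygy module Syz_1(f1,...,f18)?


Regular sequence => Koszul complex is the minimal free resolution.
Syz_1 minimally generated by Koszul relations f_i*e_j - f_j*e_i (i<j): mu(Syz_1) = beta_2 = C(m,2) = m(m-1)/2
m=18
18*17/2 = 153


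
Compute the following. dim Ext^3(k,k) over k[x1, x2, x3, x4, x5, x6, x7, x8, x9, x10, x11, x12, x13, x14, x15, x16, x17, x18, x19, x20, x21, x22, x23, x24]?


C(n,i)=C(24,3)=2024


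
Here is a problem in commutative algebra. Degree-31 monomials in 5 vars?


C(d+n-1,n-1)=C(35,4)=52360


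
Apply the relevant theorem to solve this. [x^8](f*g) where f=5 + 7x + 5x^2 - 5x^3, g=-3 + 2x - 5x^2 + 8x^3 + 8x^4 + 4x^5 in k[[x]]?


[x^8] = sum a_i*b_j, i+j=8
  -5*4=-20
Sum=-20


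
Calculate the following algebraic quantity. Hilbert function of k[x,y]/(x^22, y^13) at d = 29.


k[x,y], I = (x^22, y^13), d = 29
Need i < 22 and d-i < 13.
Range: 17 <= i <= 21.
H(29) = 5


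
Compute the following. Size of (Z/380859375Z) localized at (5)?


5-primary part: 380859375=5^10*39
Size=5^10=9765625


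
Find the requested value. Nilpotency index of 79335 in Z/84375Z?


79335^k mod 84375:
k=1: 79335
k=2: 4725
k=3: 64125
k=4: 50625
k=5: 0
First zero at k = 5


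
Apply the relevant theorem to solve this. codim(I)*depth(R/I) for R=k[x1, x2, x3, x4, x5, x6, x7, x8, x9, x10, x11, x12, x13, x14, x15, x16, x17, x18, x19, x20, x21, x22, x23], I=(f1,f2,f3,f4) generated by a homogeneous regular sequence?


codim=4, depth=dim(R/I)=23-4=19
Product=4*19=76


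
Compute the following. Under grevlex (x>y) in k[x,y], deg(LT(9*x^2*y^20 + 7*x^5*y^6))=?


LT: 9*x^2*y^20
deg_x=2, deg_y=20
Total=2+20=22


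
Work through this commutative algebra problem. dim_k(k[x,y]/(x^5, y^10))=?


Basis: x^i*y^j, i<5, j<10
5*10=50


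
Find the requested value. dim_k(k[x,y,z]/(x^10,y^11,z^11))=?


Basis: x^iy^jz^k, i<10,j<11,k<11
10*11*11=1210


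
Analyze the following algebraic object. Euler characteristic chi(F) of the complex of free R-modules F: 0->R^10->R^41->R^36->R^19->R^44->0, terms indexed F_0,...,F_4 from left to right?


chi = sum (-1)^i * rank:
(-1)^0*10=10
(-1)^1*41=-41
(-1)^2*36=36
(-1)^3*19=-19
(-1)^4*44=44
chi=30


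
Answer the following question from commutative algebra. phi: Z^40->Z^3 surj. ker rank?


rank(ker) = 40-3 = 37


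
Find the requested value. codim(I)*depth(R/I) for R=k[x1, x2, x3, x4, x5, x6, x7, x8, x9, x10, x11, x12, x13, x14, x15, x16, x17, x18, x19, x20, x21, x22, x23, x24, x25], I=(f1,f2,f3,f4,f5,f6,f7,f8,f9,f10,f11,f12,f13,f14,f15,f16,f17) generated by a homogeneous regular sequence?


codim=17, depth=dim(R/I)=25-17=8
Product=17*8=136


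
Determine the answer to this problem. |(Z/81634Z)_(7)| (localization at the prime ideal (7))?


7-primary part: 81634=7^4*34
Size=7^4=2401


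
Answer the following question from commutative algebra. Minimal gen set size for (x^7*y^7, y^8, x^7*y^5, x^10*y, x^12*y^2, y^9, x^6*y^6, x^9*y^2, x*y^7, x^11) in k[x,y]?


Remove redundant (divisible by others).
x^12*y^2 redundant.
x^7*y^7 redundant.
y^9 redundant.
Min: x^11, x^10*y, x^9*y^2, x^7*y^5, x^6*y^6, x*y^7, y^8
Count=7


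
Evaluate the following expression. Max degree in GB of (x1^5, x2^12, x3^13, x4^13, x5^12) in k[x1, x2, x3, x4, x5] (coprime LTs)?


Pure powers, coprime LTs => already GB.
Degrees: 5, 12, 13, 13, 12
Max=13


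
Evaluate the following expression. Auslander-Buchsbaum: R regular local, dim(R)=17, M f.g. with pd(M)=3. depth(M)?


pd+depth=depth(R)=17
depth=17-3=14


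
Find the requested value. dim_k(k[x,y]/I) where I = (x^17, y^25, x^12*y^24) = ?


k[x,y]/I, I = (x^17, y^25, x^12*y^24)
Rect: 17x25=425. Corner: (17-12)x(25-24)=5.
dim = 425-5 = 420


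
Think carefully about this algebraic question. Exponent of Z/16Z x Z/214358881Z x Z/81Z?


Exponent = lcm of the cyclic orders; pairwise coprime => product.
2^4*11^8*3^4=16*214358881*81=277809109776


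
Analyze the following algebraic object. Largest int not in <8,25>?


gcd(8,25)=1 => F=ab-a-b=8*25-8-25=200-33=167


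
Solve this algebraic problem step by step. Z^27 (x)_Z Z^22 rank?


rank(M(x)N) = rank(M)*rank(N)
27*22 = 594


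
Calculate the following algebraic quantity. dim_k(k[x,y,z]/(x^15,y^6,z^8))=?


Basis: x^iy^jz^k, i<15,j<6,k<8
15*6*8=720


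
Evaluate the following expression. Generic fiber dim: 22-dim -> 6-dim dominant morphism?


dim(fiber)=dim(X)-dim(Y)=22-6=16


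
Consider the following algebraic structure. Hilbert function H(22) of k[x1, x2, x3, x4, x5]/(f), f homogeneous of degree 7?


C(26,4)-C(19,4)=14950-3876=11074


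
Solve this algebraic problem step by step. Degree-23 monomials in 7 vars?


C(d+n-1,n-1)=C(29,6)=475020


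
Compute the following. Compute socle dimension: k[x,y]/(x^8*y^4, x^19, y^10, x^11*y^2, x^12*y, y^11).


Socle = ann(m) = span of standard monomials u with x*u, y*u in I (staircase corners).
Redundant generators: y^11
Minimal generators: x^19, x^12*y, x^11*y^2, x^8*y^4, y^10
Corners: x^7y^9, x^10y^3, x^11y, x^18
Socle dim=4


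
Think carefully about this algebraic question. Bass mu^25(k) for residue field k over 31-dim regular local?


C(n,i)=C(31,25)=736281


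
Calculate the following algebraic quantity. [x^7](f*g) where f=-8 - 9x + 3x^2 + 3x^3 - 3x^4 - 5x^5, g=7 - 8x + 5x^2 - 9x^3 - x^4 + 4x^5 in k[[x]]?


[x^7] = sum a_i*b_j, i+j=7
  3*4=12
  3*-1=-3
  -3*-9=27
  -5*5=-25
Sum=11


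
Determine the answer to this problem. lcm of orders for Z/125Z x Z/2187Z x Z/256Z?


Exponent = lcm of the cyclic orders; pairwise coprime => product.
5^3*3^7*2^8=125*2187*256=69984000


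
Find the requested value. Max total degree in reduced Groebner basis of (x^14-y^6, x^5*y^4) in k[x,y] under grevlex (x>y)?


LT(f1)=x^14, LT(f2)=x^5y^4, lcm=x^14y^4
S(f1,f2) = y^4*f1 - x^9*f2 = -y^10
Reduced GB = {f1, f2, y^10}; degrees 14, 9, 10
Max = 14


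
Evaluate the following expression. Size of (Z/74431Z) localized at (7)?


7-primary part: 74431=7^4*31
Size=7^4=2401


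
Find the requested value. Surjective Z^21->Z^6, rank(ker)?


rank(ker) = 21-6 = 15


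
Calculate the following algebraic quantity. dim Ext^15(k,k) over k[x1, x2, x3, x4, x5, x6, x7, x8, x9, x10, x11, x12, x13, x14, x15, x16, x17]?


C(n,i)=C(17,15)=136


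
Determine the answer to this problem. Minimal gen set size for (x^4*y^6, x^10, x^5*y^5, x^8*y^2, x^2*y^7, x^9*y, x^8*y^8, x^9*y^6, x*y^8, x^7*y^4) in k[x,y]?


Remove redundant (divisible by others).
x^8*y^8 redundant.
x^9*y^6 redundant.
Min: x^10, x^9*y, x^8*y^2, x^7*y^4, x^5*y^5, x^4*y^6, x^2*y^7, x*y^8
Count=8


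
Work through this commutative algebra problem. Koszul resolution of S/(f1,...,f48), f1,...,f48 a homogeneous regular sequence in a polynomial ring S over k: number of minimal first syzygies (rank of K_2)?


Regular sequence => Koszul complex is the minimal free resolution.
Syz_1 minimally generated by Koszul relations f_i*e_j - f_j*e_i (i<j): mu(Syz_1) = beta_2 = C(m,2) = m(m-1)/2
m=48
48*47/2 = 1128


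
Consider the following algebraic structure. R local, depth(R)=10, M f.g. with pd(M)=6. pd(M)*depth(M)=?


pd+depth=10
depth=10-6=4
pd*depth=6*4=24


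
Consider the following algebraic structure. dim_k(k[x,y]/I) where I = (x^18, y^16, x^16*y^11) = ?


k[x,y]/I, I = (x^18, y^16, x^16*y^11)
Rect: 18x16=288. Corner: (18-16)x(16-11)=10.
dim = 288-10 = 278


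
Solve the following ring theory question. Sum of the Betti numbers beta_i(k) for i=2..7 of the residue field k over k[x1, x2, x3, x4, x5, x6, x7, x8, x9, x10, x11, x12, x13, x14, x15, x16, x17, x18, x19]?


Koszul resolution: beta_i(k)=C(n,i), n=19
C(19,2)=171, C(19,3)=969, C(19,4)=3876, C(19,5)=11628, C(19,6)=27132, C(19,7)=50388
Sum=94164


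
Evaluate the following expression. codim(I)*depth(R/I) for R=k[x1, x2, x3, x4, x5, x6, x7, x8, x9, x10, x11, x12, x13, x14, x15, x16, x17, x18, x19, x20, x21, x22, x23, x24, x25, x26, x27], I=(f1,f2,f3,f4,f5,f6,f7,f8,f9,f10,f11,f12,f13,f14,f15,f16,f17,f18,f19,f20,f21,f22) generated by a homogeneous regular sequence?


codim=22, depth=dim(R/I)=27-22=5
Product=22*5=110


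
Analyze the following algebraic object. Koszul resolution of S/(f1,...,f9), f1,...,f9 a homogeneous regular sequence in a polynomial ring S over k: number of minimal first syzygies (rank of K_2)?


Regular sequence => Koszul complex is the minimal free resolution.
Syz_1 minimally generated by Koszul relations f_i*e_j - f_j*e_i (i<j): mu(Syz_1) = beta_2 = C(m,2) = m(m-1)/2
m=9
9*8/2 = 36


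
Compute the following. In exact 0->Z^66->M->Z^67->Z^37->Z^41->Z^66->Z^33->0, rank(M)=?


Alt sum=0:
(-1)^0*66 + (-1)^1*? + (-1)^2*67 + (-1)^3*37 + (-1)^4*41 + (-1)^5*66 + (-1)^6*33=0
rank(M)=104


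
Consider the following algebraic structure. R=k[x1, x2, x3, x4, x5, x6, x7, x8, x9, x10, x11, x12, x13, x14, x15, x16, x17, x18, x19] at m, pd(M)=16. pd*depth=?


pd+depth=19
depth=19-16=3
pd*depth=16*3=48


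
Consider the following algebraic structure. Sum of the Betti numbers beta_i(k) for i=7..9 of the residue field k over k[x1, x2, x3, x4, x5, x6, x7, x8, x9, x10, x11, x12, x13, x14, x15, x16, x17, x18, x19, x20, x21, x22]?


Koszul resolution: beta_i(k)=C(n,i), n=22
C(22,7)=170544, C(22,8)=319770, C(22,9)=497420
Sum=987734


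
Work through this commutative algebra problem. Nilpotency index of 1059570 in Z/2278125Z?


1059570^k mod 2278125:
k=1: 1059570
k=2: 1247400
k=3: 1002375
k=4: 1822500
k=5: 0
First zero at k = 5


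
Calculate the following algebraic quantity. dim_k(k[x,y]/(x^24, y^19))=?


Basis: x^i*y^j, i<24, j<19
24*19=456


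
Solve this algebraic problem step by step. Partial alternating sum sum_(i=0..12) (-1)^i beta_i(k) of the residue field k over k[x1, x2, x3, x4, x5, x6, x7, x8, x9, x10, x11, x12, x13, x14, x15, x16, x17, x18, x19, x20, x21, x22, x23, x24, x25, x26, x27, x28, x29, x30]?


Koszul resolution: beta_i(k)=C(n,i), n=30
sum_(i=0..p) (-1)^i C(n,i) = (-1)^p C(n-1,p)
(-1)^12*C(29,12) = (-1)^12*51895935 = 51895935


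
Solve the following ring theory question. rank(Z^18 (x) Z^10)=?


rank(M(x)N) = rank(M)*rank(N)
18*10 = 180


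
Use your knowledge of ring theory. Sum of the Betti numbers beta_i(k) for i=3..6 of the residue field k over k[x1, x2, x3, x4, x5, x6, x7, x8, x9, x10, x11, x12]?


Koszul resolution: beta_i(k)=C(n,i), n=12
C(12,3)=220, C(12,4)=495, C(12,5)=792, C(12,6)=924
Sum=2431


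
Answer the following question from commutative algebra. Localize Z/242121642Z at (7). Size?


7-primary part: 242121642=7^9*6
Size=7^9=40353607


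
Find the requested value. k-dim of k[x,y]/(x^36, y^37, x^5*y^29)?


k[x,y]/I, I = (x^36, y^37, x^5*y^29)
Rect: 36x37=1332. Corner: (36-5)x(37-29)=248.
dim = 1332-248 = 1084


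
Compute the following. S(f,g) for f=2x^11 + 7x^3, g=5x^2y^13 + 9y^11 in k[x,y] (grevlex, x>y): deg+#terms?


LT(f)=2x^11, LT(g)=5x^2y^13
lcm(LM)=x^11y^13
S(f,g) (scaled by 10 to clear denominators) = 5y^13*f - 2x^9*g = -18x^9y^11 + 35x^3y^13
2 terms, deg 20.
20+2=22


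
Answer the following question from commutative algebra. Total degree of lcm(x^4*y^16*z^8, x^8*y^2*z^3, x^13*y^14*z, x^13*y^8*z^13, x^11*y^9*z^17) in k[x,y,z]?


lcm = componentwise max:
x: max(4,8,13,13,11)=13
y: max(16,2,14,8,9)=16
z: max(8,3,1,13,17)=17
Total=13+16+17=46


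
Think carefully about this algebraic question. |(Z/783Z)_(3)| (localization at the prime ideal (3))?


3-primary part: 783=3^3*29
Size=3^3=27


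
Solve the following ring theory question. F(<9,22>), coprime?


gcd(9,22)=1 => F=ab-a-b=9*22-9-22=198-31=167


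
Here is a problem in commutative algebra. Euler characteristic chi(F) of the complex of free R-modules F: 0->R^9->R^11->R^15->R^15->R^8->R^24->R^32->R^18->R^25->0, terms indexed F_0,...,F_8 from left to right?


chi = sum (-1)^i * rank:
(-1)^0*9=9
(-1)^1*11=-11
(-1)^2*15=15
(-1)^3*15=-15
(-1)^4*8=8
(-1)^5*24=-24
(-1)^6*32=32
(-1)^7*18=-18
(-1)^8*25=25
chi=21


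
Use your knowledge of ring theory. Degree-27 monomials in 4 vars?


C(d+n-1,n-1)=C(30,3)=4060


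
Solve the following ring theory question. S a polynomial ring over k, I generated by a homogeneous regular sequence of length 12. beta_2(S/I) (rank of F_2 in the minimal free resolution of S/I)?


Regular sequence => Koszul complex is the minimal free resolution.
Syz_1 minimally generated by Koszul relations f_i*e_j - f_j*e_i (i<j): mu(Syz_1) = beta_2 = C(m,2) = m(m-1)/2
m=12
12*11/2 = 66


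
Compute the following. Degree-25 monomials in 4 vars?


C(d+n-1,n-1)=C(28,3)=3276


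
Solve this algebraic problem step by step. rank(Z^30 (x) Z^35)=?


rank(M(x)N) = rank(M)*rank(N)
30*35 = 1050


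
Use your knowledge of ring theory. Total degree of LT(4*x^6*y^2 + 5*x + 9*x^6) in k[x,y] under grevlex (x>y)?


LT: 4*x^6*y^2
deg_x=6, deg_y=2
Total=6+2=8


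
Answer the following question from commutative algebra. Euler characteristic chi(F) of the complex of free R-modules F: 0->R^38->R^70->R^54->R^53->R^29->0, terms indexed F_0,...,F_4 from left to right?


chi = sum (-1)^i * rank:
(-1)^0*38=38
(-1)^1*70=-70
(-1)^2*54=54
(-1)^3*53=-53
(-1)^4*29=29
chi=-2


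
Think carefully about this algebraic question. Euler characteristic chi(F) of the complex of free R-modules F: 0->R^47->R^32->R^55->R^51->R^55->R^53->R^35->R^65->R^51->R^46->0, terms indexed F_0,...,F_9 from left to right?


chi = sum (-1)^i * rank:
(-1)^0*47=47
(-1)^1*32=-32
(-1)^2*55=55
(-1)^3*51=-51
(-1)^4*55=55
(-1)^5*53=-53
(-1)^6*35=35
(-1)^7*65=-65
(-1)^8*51=51
(-1)^9*46=-46
chi=-4


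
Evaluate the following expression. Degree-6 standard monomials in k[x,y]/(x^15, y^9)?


k[x,y], I = (x^15, y^9), d = 6
Need i < 15 and d-i < 9.
Range: 0 <= i <= 6.
H(6) = 7


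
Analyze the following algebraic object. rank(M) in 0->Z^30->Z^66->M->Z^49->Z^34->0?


Alt sum=0:
(-1)^0*30 + (-1)^1*66 + (-1)^2*? + (-1)^3*49 + (-1)^4*34=0
rank(M)=51


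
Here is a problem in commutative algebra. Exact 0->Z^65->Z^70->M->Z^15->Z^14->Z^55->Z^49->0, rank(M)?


Alt sum=0:
(-1)^0*65 + (-1)^1*70 + (-1)^2*? + (-1)^3*15 + (-1)^4*14 + (-1)^5*55 + (-1)^6*49=0
rank(M)=12


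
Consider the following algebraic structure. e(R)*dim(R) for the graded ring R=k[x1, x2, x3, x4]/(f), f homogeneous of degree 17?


e(R)=deg(f)=17, dim(R)=4-1=3
e*dim=17*3=51


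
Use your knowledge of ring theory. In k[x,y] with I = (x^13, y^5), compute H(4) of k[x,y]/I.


k[x,y], I = (x^13, y^5), d = 4
Need i < 13 and d-i < 5.
Range: 0 <= i <= 4.
H(4) = 5


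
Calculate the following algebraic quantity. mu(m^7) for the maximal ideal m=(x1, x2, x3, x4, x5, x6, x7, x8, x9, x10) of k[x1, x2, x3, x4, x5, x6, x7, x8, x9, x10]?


Graded Nakayama: mu(m^d) = dim_k (m^d/m^(d+1)) = #degree-7 monomials in 10 vars
C(n+d-1,d)=C(16,7)=11440


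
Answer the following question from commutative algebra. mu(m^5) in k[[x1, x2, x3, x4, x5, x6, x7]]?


C(n+d-1,d)=C(11,5)=462


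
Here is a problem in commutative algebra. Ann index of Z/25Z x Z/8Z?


Exponent = lcm of the cyclic orders; pairwise coprime => product.
5^2*2^3=25*8=200


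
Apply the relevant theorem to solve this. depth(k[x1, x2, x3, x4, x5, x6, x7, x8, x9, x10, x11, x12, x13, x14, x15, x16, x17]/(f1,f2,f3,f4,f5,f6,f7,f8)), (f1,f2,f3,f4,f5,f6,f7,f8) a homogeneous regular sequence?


depth(R)=17
depth(R/I)=17-8=9


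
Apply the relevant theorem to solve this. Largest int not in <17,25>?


gcd(17,25)=1 => F=ab-a-b=17*25-17-25=425-42=383


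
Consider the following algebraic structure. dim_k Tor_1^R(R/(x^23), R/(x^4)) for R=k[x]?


Tor_1(R/I,R/J)=(I cap J)/IJ=(x^23)/(x^27)
dim=27-23=min(23,4)=4


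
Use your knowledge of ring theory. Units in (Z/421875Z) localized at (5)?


Local ring = Z/15625Z.
phi(15625) = 5^5*(5-1) = 12500


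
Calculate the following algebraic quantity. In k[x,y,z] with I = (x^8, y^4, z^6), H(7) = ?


Need i<8, j<4, k<6 with i+j+k=7.
For each i, j ranges over max(0,7-i-5)..min(3,7-i):
  i=0: j in [2,3] -> 2
  i=1: j in [1,3] -> 3
  i=2: j in [0,3] -> 4
  i=3: j in [0,3] -> 4
  i=4: j in [0,3] -> 4
  i=5: j in [0,2] -> 3
  i=6: j in [0,1] -> 2
  i=7: j in [0,0] -> 1
H(7) = 2+3+4+4+4+3+2+1 = 23


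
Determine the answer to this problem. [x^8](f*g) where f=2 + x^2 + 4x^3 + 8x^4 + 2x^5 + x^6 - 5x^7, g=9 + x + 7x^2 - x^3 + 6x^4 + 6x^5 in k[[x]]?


[x^8] = sum a_i*b_j, i+j=8
  4*6=24
  8*6=48
  2*-1=-2
  1*7=7
  -5*1=-5
Sum=72


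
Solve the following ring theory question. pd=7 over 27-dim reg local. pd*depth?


pd+depth=27
depth=27-7=20
pd*depth=7*20=140


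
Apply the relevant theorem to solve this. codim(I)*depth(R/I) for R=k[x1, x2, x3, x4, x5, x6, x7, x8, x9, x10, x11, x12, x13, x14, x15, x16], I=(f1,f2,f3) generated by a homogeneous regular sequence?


codim=3, depth=dim(R/I)=16-3=13
Product=3*13=39


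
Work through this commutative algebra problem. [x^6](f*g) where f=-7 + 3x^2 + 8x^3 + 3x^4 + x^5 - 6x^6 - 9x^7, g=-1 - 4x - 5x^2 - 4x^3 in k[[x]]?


[x^6] = sum a_i*b_j, i+j=6
  8*-4=-32
  3*-5=-15
  1*-4=-4
  -6*-1=6
Sum=-45


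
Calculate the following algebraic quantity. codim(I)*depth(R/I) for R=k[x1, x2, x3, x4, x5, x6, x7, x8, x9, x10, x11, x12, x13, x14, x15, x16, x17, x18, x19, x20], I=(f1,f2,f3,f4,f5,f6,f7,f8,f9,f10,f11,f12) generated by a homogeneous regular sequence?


codim=12, depth=dim(R/I)=20-12=8
Product=12*8=96


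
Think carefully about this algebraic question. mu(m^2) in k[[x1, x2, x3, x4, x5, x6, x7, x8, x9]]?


C(n+d-1,d)=C(10,2)=45


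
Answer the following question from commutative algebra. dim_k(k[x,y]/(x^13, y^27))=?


Basis: x^i*y^j, i<13, j<27
13*27=351


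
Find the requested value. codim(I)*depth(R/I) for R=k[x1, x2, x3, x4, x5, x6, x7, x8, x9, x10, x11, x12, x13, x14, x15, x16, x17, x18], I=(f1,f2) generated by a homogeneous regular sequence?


codim=2, depth=dim(R/I)=18-2=16
Product=2*16=32


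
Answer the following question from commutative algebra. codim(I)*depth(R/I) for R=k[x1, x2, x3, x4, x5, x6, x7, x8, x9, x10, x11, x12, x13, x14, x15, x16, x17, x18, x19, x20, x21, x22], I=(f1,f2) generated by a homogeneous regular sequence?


codim=2, depth=dim(R/I)=22-2=20
Product=2*20=40


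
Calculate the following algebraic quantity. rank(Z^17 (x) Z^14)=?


rank(M(x)N) = rank(M)*rank(N)
17*14 = 238


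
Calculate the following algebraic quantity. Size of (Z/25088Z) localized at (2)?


2-primary part: 25088=2^9*49
Size=2^9=512


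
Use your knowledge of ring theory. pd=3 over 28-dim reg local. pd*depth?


pd+depth=28
depth=28-3=25
pd*depth=3*25=75


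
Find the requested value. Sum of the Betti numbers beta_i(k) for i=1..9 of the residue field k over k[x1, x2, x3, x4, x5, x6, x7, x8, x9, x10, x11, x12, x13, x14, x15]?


Koszul resolution: beta_i(k)=C(n,i), n=15
C(15,1)=15, C(15,2)=105, C(15,3)=455, C(15,4)=1365, C(15,5)=3003, C(15,6)=5005, C(15,7)=6435, C(15,8)=6435, C(15,9)=5005
Sum=27823


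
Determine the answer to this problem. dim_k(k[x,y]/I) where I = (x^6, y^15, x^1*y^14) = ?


k[x,y]/I, I = (x^6, y^15, x^1*y^14)
Rect: 6x15=90. Corner: (6-1)x(15-14)=5.
dim = 90-5 = 85


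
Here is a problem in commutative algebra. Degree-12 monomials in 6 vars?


C(d+n-1,n-1)=C(17,5)=6188


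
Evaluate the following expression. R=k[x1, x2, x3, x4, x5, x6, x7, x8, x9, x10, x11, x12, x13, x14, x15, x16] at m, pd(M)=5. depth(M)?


pd+depth=depth(R)=16
depth=16-5=11


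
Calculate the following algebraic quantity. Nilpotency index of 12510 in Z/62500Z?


12510^k mod 62500:
k=1: 12510
k=2: 100
k=3: 1000
k=4: 10000
k=5: 37500
k=6: 0
First zero at k = 6


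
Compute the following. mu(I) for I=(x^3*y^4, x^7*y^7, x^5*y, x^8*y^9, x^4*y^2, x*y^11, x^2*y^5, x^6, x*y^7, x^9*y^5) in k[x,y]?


Remove redundant (divisible by others).
x*y^11 redundant.
x^7*y^7 redundant.
x^8*y^9 redundant.
x^9*y^5 redundant.
Min: x^6, x^5*y, x^4*y^2, x^3*y^4, x^2*y^5, x*y^7
Count=6


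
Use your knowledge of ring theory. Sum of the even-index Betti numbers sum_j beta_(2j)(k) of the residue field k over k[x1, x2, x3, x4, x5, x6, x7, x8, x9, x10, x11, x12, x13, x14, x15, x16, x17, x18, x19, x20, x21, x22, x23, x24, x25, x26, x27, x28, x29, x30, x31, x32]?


Koszul resolution: beta_i(k)=C(n,i), n=32
sum_even C(32,i) = 2^(n-1) = 2^31 = 2147483648


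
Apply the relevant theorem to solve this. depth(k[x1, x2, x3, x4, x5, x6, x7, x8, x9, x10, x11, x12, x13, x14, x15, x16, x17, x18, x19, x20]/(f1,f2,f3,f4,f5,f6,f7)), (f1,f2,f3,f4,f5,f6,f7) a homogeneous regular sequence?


depth(R)=20
depth(R/I)=20-7=13


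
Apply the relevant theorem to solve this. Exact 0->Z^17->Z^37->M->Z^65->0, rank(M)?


Alt sum=0:
(-1)^0*17 + (-1)^1*37 + (-1)^2*? + (-1)^3*65=0
rank(M)=85


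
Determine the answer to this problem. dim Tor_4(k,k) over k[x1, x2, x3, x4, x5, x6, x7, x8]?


Koszul: C(n,i)=C(8,4)=70


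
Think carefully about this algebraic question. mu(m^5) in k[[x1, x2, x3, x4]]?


C(n+d-1,d)=C(8,5)=56


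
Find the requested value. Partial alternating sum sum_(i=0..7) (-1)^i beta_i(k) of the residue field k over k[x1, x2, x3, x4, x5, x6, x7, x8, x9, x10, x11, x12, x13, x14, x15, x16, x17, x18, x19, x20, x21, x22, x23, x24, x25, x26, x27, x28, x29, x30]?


Koszul resolution: beta_i(k)=C(n,i), n=30
sum_(i=0..p) (-1)^i C(n,i) = (-1)^p C(n-1,p)
(-1)^7*C(29,7) = (-1)^7*1560780 = -1560780


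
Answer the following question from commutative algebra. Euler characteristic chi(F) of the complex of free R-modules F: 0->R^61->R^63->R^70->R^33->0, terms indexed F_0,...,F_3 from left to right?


chi = sum (-1)^i * rank:
(-1)^0*61=61
(-1)^1*63=-63
(-1)^2*70=70
(-1)^3*33=-33
chi=35


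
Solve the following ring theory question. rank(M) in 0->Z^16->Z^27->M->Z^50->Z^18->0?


Alt sum=0:
(-1)^0*16 + (-1)^1*27 + (-1)^2*? + (-1)^3*50 + (-1)^4*18=0
rank(M)=43


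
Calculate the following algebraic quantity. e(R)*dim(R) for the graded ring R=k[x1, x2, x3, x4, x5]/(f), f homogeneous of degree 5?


e(R)=deg(f)=5, dim(R)=5-1=4
e*dim=5*4=20


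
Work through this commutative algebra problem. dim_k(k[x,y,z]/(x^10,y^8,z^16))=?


Basis: x^iy^jz^k, i<10,j<8,k<16
10*8*16=1280


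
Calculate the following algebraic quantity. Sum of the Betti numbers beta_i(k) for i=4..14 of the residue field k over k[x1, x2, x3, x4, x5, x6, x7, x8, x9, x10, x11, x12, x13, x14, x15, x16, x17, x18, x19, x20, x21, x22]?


Koszul resolution: beta_i(k)=C(n,i), n=22
C(22,4)=7315, C(22,5)=26334, C(22,6)=74613, C(22,7)=170544, C(22,8)=319770, C(22,9)=497420, C(22,10)=646646, C(22,11)=705432, C(22,12)=646646, C(22,13)=497420, C(22,14)=319770
Sum=3911910


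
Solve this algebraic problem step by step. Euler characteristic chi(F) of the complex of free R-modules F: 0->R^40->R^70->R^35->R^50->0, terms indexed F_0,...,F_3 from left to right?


chi = sum (-1)^i * rank:
(-1)^0*40=40
(-1)^1*70=-70
(-1)^2*35=35
(-1)^3*50=-50
chi=-45


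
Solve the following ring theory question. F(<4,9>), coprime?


gcd(4,9)=1 => F=ab-a-b=4*9-4-9=36-13=23


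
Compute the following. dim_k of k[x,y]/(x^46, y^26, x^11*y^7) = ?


k[x,y]/I, I = (x^46, y^26, x^11*y^7)
Rect: 46x26=1196. Corner: (46-11)x(26-7)=665.
dim = 1196-665 = 531


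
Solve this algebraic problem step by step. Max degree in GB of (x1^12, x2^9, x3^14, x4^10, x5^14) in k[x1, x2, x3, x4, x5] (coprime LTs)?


Pure powers, coprime LTs => already GB.
Degrees: 12, 9, 14, 10, 14
Max=14


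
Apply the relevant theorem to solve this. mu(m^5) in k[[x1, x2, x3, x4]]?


C(n+d-1,d)=C(8,5)=56


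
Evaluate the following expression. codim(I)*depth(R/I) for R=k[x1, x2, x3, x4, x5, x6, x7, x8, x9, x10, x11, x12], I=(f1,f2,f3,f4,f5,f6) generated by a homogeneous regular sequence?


codim=6, depth=dim(R/I)=12-6=6
Product=6*6=36


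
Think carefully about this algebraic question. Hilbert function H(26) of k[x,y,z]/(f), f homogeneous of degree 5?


C(28,2)-C(23,2)=378-253=125


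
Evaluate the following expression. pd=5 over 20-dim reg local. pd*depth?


pd+depth=20
depth=20-5=15
pd*depth=5*15=75


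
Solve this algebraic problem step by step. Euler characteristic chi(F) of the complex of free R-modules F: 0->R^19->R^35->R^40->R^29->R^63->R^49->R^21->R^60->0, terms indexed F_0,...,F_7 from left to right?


chi = sum (-1)^i * rank:
(-1)^0*19=19
(-1)^1*35=-35
(-1)^2*40=40
(-1)^3*29=-29
(-1)^4*63=63
(-1)^5*49=-49
(-1)^6*21=21
(-1)^7*60=-60
chi=-30


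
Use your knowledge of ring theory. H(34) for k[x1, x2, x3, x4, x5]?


C(d+n-1,n-1)=C(38,4)=73815


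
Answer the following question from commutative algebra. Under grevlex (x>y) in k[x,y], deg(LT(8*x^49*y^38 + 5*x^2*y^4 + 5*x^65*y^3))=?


LT: 8*x^49*y^38
deg_x=49, deg_y=38
Total=49+38=87


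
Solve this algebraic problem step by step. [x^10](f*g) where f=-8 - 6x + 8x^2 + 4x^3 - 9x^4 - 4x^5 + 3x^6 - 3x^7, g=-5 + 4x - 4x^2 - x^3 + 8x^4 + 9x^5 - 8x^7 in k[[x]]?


[x^10] = sum a_i*b_j, i+j=10
  4*-8=-32
  -4*9=-36
  3*8=24
  -3*-1=3
Sum=-41
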